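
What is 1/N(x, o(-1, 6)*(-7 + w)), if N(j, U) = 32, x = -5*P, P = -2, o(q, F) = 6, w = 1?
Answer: 1/32 ≈ 0.031250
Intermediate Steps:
x = 10 (x = -5*(-2) = 10)
1/N(x, o(-1, 6)*(-7 + w)) = 1/32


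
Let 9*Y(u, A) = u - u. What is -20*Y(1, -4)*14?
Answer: 0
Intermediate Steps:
Y(u, A) = 0 (Y(u, A) = (u - u)/9 = (1/9)*0 = 0)
-20*Y(1, -4)*14 = -20*0*14 = 0*14 = 0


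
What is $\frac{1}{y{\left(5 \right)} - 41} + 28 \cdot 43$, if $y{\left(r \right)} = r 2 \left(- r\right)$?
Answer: $\frac{109563}{91} \approx 1204.0$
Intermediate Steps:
$y{\left(r \right)} = - 2 r^{2}$ ($y{\left(r \right)} = 2 r \left(- r\right) = - 2 r^{2}$)
$\frac{1}{y{\left(5 \right)} - 41} + 28 \cdot 43 = \frac{1}{- 2 \cdot 5^{2} - 41} + 28 \cdot 43 = \frac{1}{\left(-2\right) 25 - 41} + 1204 = \frac{1}{-50 - 41} + 1204 = \frac{1}{-91} + 1204 = - \frac{1}{91} + 1204 = \frac{109563}{91}$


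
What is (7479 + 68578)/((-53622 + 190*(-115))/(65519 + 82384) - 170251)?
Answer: -11249058471/25180709125 ≈ -0.44673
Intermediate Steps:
(7479 + 68578)/((-53622 + 190*(-115))/(65519 + 82384) - 170251) = 76057/((-53622 - 21850)/147903 - 170251) = 76057/(-75472*1/147903 - 170251) = 76057/(-75472/147903 - 170251) = 76057/(-25180709125/147903) = 76057*(-147903/25180709125) = -11249058471/25180709125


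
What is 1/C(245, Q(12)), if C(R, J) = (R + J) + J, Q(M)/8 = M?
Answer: 1/437 ≈ 0.0022883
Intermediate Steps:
Q(M) = 8*M
C(R, J) = R + 2*J (C(R, J) = (J + R) + J = R + 2*J)
1/C(245, Q(12)) = 1/(245 + 2*(8*12)) = 1/(245 + 2*96) = 1/(245 + 192) = 1/437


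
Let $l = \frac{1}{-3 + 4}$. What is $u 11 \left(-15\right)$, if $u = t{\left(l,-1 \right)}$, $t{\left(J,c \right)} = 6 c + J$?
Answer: $825$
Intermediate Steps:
$l = 1$ ($l = 1^{-1} = 1$)
$t{\left(J,c \right)} = J + 6 c$
$u = -5$ ($u = 1 + 6 \left(-1\right) = 1 - 6 = -5$)
$u 11 \left(-15\right) = \left(-5\right) 11 \left(-15\right) = \left(-55\right) \left(-15\right) = 825$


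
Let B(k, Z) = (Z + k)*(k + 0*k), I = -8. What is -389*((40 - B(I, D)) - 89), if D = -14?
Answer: 87525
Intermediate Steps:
B(k, Z) = k*(Z + k) (B(k, Z) = (Z + k)*(k + 0) = (Z + k)*k = k*(Z + k))
-389*((40 - B(I, D)) - 89) = -389*((40 - (-8)*(-14 - 8)) - 89) = -389*((40 - (-8)*(-22)) - 89) = -389*((40 - 1*176) - 89) = -389*((40 - 176) - 89) = -389*(-136 - 89) = -389*(-225) = 87525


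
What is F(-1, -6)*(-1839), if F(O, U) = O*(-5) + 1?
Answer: -11034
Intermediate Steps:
F(O, U) = 1 - 5*O (F(O, U) = -5*O + 1 = 1 - 5*O)
F(-1, -6)*(-1839) = (1 - 5*(-1))*(-1839) = (1 + 5)*(-1839) = 6*(-1839) = -11034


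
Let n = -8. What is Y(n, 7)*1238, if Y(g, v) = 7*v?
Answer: 60662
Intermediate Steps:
Y(n, 7)*1238 = (7*7)*1238 = 49*1238 = 60662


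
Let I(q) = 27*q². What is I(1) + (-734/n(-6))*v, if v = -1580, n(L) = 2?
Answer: 579887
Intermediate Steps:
I(1) + (-734/n(-6))*v = 27*1² - 734/2*(-1580) = 27*1 - 734*½*(-1580) = 27 - 367*(-1580) = 27 + 579860 = 579887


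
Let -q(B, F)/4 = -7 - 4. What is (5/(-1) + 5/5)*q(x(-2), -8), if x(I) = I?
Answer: -176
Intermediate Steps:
q(B, F) = 44 (q(B, F) = -4*(-7 - 4) = -4*(-11) = 44)
(5/(-1) + 5/5)*q(x(-2), -8) = (5/(-1) + 5/5)*44 = (5*(-1) + 5*(⅕))*44 = (-5 + 1)*44 = -4*44 = -176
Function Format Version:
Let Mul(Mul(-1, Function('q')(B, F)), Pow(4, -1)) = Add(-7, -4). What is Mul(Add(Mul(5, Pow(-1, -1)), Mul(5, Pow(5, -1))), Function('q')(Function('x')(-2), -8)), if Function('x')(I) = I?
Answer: -176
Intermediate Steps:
Function('q')(B, F) = 44 (Function('q')(B, F) = Mul(-4, Add(-7, -4)) = Mul(-4, -11) = 44)
Mul(Add(Mul(5, Pow(-1, -1)), Mul(5, Pow(5, -1))), Function('q')(Function('x')(-2), -8)) = Mul(Add(Mul(5, Pow(-1, -1)), Mul(5, Pow(5, -1))), 44) = Mul(Add(Mul(5, -1), Mul(5, Rational(1, 5))), 44) = Mul(Add(-5, 1), 44) = Mul(-4, 44) = -176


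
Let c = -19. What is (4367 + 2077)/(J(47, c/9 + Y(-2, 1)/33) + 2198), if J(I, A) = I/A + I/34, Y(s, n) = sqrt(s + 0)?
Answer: 708710554874088/239440397010019 + 103984276176*I*sqrt(2)/239440397010019 ≈ 2.9599 + 0.00061417*I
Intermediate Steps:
Y(s, n) = sqrt(s)
J(I, A) = I/34 + I/A (J(I, A) = I/A + I*(1/34) = I/A + I/34 = I/34 + I/A)
(4367 + 2077)/(J(47, c/9 + Y(-2, 1)/33) + 2198) = (4367 + 2077)/(((1/34)*47 + 47/(-19/9 + sqrt(-2)/33)) + 2198) = 6444/((47/34 + 47/(-19*1/9 + (I*sqrt(2))*(1/33))) + 2198) = 6444/((47/34 + 47/(-19/9 + I*sqrt(2)/33)) + 2198) = 6444/(74779/34 + 47/(-19/9 + I*sqrt(2)/33))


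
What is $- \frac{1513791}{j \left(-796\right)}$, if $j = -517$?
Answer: $- \frac{1513791}{411532} \approx -3.6784$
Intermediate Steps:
$- \frac{1513791}{j \left(-796\right)} = - \frac{1513791}{\left(-517\right) \left(-796\right)} = - \frac{1513791}{411532}$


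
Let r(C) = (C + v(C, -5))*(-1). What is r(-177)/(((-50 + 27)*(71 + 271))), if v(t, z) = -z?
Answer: -86/3933 ≈ -0.021866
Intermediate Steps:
r(C) = -5 - C (r(C) = (C - 1*(-5))*(-1) = (C + 5)*(-1) = (5 + C)*(-1) = -5 - C)
r(-177)/(((-50 + 27)*(71 + 271))) = (-5 - 1*(-177))/(((-50 + 27)*(71 + 271))) = (-5 + 177)/((-23*342)) = 172/(-7866) = 172*(-1/7866) = -86/3933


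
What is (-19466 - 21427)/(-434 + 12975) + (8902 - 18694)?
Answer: -122842365/12541 ≈ -9795.3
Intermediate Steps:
(-19466 - 21427)/(-434 + 12975) + (8902 - 18694) = -40893/12541 - 9792 = -122842365/12541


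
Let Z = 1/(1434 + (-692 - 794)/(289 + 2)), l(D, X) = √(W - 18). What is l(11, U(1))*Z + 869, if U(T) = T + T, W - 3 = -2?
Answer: 869 + 291*I*√17/415808 ≈ 869.0 + 0.0028855*I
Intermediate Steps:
W = 1 (W = 3 - 2 = 1)
U(T) = 2*T
l(D, X) = I*√17 (l(D, X) = √(1 - 18) = √(-17) = I*√17)
Z = 291/415808 (Z = 1/(1434 - 1486/291) = 1/(415808/291) = 291/415808 ≈ 0.00069984)
l(11, U(1))*Z + 869 = (I*√17)*(291/415808) + 869 = 291*I*√17/415808 + 869 = 869 + 291*I*√17/415808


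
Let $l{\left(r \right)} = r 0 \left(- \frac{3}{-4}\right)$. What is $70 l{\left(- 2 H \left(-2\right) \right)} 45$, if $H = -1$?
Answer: $0$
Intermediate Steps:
$l{\left(r \right)} = 0$ ($l{\left(r \right)} = 0 \left(\left(-3\right) \left(- \frac{1}{4}\right)\right) = 0 \cdot \frac{3}{4} = 0$)
$70 l{\left(- 2 H \left(-2\right) \right)} 45 = 70 \cdot 0 \cdot 45 = 0 \cdot 45 = 0$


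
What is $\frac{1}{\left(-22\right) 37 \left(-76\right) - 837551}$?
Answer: $- \frac{1}{775687} \approx -1.2892 \cdot 10^{-6}$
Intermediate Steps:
$\frac{1}{\left(-22\right) 37 \left(-76\right) - 837551} = \frac{1}{\left(-814\right) \left(-76\right) - 837551} = \frac{1}{61864 - 837551} = \frac{1}{-775687} = - \frac{1}{775687}$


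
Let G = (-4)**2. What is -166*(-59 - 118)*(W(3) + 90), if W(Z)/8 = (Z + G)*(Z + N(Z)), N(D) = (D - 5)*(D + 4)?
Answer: -46482324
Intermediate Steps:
G = 16
N(D) = (-5 + D)*(4 + D)
W(Z) = 8*(-20 + Z**2)*(16 + Z) (W(Z) = 8*((Z + 16)*(Z + (-20 + Z**2 - Z))) = 8*((16 + Z)*(-20 + Z**2)) = 8*((-20 + Z**2)*(16 + Z)) = 8*(-20 + Z**2)*(16 + Z))
-166*(-59 - 118)*(W(3) + 90) = -166*(-59 - 118)*((-2560 - 160*3 + 8*3**3 + 128*3**2) + 90) = -(-29382)*((-2560 - 480 + 8*27 + 128*9) + 90) = -(-29382)*((-2560 - 480 + 216 + 1152) + 90) = -(-29382)*(-1672 + 90) = -(-29382)*(-1582) = -166*280014 = -46482324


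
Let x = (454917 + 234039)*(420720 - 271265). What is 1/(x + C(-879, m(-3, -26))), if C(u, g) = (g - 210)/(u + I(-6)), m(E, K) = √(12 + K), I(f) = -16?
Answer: 41239938650571225/4246390661721864836705518057 + 895*I*√14/8492781323443729673411036114 ≈ 9.7118e-12 + 3.9431e-25*I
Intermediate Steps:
x = 102967918980 (x = 688956*149455 = 102967918980)
C(u, g) = (-210 + g)/(-16 + u) (C(u, g) = (g - 210)/(u - 16) = (-210 + g)/(-16 + u))
1/(x + C(-879, m(-3, -26))) = 1/(102967918980 + (-210 + √(12 - 26))/(-16 - 879)) = 1/(102967918980 + (-210 + √(-14))/(-895)) = 1/(102967918980 - (-210 + I*√14)/895) = 1/(102967918980 + (42/179 - I*√14/895)) = 1/(18431257497462/179 - I*√14/895)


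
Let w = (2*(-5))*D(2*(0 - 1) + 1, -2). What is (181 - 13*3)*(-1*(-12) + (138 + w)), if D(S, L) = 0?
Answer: 21300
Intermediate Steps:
w = 0 (w = (2*(-5))*0 = -10*0 = 0)
(181 - 13*3)*(-1*(-12) + (138 + w)) = (181 - 13*3)*(-1*(-12) + (138 + 0)) = (181 - 39)*(12 + 138) = 142*150 = 21300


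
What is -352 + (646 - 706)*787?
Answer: -47572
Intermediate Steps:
-352 + (646 - 706)*787 = -352 - 60*787 = -352 - 47220 = -47572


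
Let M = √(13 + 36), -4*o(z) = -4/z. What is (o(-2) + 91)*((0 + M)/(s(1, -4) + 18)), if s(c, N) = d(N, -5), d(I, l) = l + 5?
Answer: 1267/36 ≈ 35.194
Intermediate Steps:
o(z) = 1/z (o(z) = -(-1)/z = 1/z)
M = 7 (M = √49 = 7)
d(I, l) = 5 + l
s(c, N) = 0 (s(c, N) = 5 - 5 = 0)
(o(-2) + 91)*((0 + M)/(s(1, -4) + 18)) = (1/(-2) + 91)*((0 + 7)/(0 + 18)) = (-½ + 91)*(7/18) = 181*(7*(1/18))/2 = (181/2)*(7/18) = 1267/36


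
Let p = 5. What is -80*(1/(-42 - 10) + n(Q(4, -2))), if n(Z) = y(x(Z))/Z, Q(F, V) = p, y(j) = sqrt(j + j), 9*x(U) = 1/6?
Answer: 20/13 - 16*sqrt(3)/9 ≈ -1.5407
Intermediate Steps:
x(U) = 1/54 (x(U) = (1/9)/6 = (1/9)*(1/6) = 1/54)
y(j) = sqrt(2)*sqrt(j) (y(j) = sqrt(2*j) = sqrt(2)*sqrt(j))
Q(F, V) = 5
n(Z) = sqrt(3)/(9*Z) (n(Z) = (sqrt(2)*sqrt(1/54))/Z = (sqrt(2)*(sqrt(6)/18))/Z = (sqrt(3)/9)/Z = sqrt(3)/(9*Z))
-80*(1/(-42 - 10) + n(Q(4, -2))) = -80*(1/(-42 - 10) + (1/9)*sqrt(3)/5) = -80*(1/(-52) + (1/9)*sqrt(3)*(1/5)) = -80*(-1/52 + sqrt(3)/45) = 20/13 - 16*sqrt(3)/9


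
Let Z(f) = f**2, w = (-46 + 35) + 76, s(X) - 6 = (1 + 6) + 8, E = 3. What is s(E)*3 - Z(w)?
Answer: -4162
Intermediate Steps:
s(X) = 21 (s(X) = 6 + ((1 + 6) + 8) = 6 + (7 + 8) = 6 + 15 = 21)
w = 65 (w = -11 + 76 = 65)
s(E)*3 - Z(w) = 21*3 - 1*65**2 = 63 - 1*4225 = 63 - 4225 = -4162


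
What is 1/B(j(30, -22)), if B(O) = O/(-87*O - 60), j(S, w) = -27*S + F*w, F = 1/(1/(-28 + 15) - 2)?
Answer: -469047/5396 ≈ -86.925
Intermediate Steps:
F = -13/27 (F = 1/(1/(-13) - 2) = 1/(-1/13 - 2) = 1/(-27/13) = -13/27 ≈ -0.48148)
j(S, w) = -27*S - 13*w/27
B(O) = O/(-60 - 87*O)
1/B(j(30, -22)) = 1/(-(-27*30 - 13/27*(-22))/(60 + 87*(-27*30 - 13/27*(-22)))) = 1/(-(-810 + 286/27)/(60 + 87*(-810 + 286/27))) = 1/(-1*(-21584/27)/(60 + 87*(-21584/27))) = 1/(-1*(-21584/27)/(60 - 625936/9)) = 1/(-1*(-21584/27)/(-625396/9)) = 1/(-1*(-21584/27)*(-9/625396)) = 1/(-5396/469047) = -469047/5396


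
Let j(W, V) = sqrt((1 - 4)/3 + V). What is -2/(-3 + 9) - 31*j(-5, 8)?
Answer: -1/3 - 31*sqrt(7) ≈ -82.352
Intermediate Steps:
j(W, V) = sqrt(-1 + V) (j(W, V) = sqrt(-3*1/3 + V) = sqrt(-1 + V))
-2/(-3 + 9) - 31*j(-5, 8) = -2/(-3 + 9) - 31*sqrt(-1 + 8) = -2/6 - 31*sqrt(7) = -2*1/6 - 31*sqrt(7) = -1/3 - 31*sqrt(7)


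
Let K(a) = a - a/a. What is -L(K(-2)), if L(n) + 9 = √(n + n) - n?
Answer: 6 - I*√6 ≈ 6.0 - 2.4495*I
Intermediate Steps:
K(a) = -1 + a (K(a) = a - 1*1 = a - 1 = -1 + a)
L(n) = -9 - n + √2*√n (L(n) = -9 + (√(n + n) - n) = -9 + (√(2*n) - n) = -9 + (√2*√n - n) = -9 + (-n + √2*√n) = -9 - n + √2*√n)
-L(K(-2)) = -(-9 - (-1 - 2) + √2*√(-1 - 2)) = -(-9 - 1*(-3) + √2*√(-3)) = -(-9 + 3 + √2*(I*√3)) = -(-9 + 3 + I*√6) = -(-6 + I*√6) = 6 - I*√6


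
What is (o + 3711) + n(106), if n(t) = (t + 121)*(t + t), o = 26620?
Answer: 78455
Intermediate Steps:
n(t) = 2*t*(121 + t) (n(t) = (121 + t)*(2*t) = 2*t*(121 + t))
(o + 3711) + n(106) = (26620 + 3711) + 2*106*(121 + 106) = 30331 + 2*106*227 = 30331 + 48124 = 78455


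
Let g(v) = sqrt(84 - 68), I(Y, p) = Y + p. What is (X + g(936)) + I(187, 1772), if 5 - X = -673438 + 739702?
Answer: -64296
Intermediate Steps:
X = -66259 (X = 5 - (-673438 + 739702) = 5 - 1*66264 = 5 - 66264 = -66259)
g(v) = 4 (g(v) = sqrt(16) = 4)
(X + g(936)) + I(187, 1772) = (-66259 + 4) + (187 + 1772) = -66255 + 1959 = -64296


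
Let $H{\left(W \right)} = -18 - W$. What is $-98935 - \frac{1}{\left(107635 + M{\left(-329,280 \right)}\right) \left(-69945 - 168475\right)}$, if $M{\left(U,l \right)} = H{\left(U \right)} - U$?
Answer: $- \frac{2553999654342499}{25814925500} \approx -98935.0$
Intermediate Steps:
$M{\left(U,l \right)} = -18 - 2 U$ ($M{\left(U,l \right)} = \left(-18 - U\right) - U = -18 - 2 U$)
$-98935 - \frac{1}{\left(107635 + M{\left(-329,280 \right)}\right) \left(-69945 - 168475\right)} = -98935 - \frac{1}{\left(107635 - -640\right) \left(-69945 - 168475\right)} = -98935 - \frac{1}{\left(107635 + \left(-18 + 658\right)\right) \left(-238420\right)} = -98935 - \frac{1}{\left(107635 + 640\right) \left(-238420\right)} = -98935 - \frac{1}{108275 \left(-238420\right)} = -98935 - \frac{1}{-25814925500} = -98935 - - \frac{1}{25814925500} = -98935 + \frac{1}{25814925500} = - \frac{2553999654342499}{25814925500}$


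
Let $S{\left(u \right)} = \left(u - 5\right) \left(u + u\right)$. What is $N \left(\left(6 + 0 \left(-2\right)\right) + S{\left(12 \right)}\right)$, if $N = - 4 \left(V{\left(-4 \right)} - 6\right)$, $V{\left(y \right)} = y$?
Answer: $6960$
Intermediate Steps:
$S{\left(u \right)} = 2 u \left(-5 + u\right)$ ($S{\left(u \right)} = \left(-5 + u\right) 2 u = 2 u \left(-5 + u\right)$)
$N = 40$ ($N = - 4 \left(-4 - 6\right) = \left(-4\right) \left(-10\right) = 40$)
$N \left(\left(6 + 0 \left(-2\right)\right) + S{\left(12 \right)}\right) = 40 \left(\left(6 + 0 \left(-2\right)\right) + 2 \cdot 12 \left(-5 + 12\right)\right) = 40 \left(\left(6 + 0\right) + 2 \cdot 12 \cdot 7\right) = 40 \left(6 + 168\right) = 40 \cdot 174 = 6960$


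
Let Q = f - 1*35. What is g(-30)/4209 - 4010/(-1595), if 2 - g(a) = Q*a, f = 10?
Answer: 3137006/1342671 ≈ 2.3364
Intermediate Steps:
Q = -25 (Q = 10 - 1*35 = 10 - 35 = -25)
g(a) = 2 + 25*a (g(a) = 2 - (-25)*a = 2 + 25*a)
g(-30)/4209 - 4010/(-1595) = (2 + 25*(-30))/4209 - 4010/(-1595) = (2 - 750)*(1/4209) - 4010*(-1/1595) = -748*1/4209 + 802/319 = -748/4209 + 802/319 = 3137006/1342671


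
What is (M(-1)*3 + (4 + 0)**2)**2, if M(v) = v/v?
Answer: 361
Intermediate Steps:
M(v) = 1
(M(-1)*3 + (4 + 0)**2)**2 = (1*3 + (4 + 0)**2)**2 = (3 + 4**2)**2 = (3 + 16)**2 = 19**2 = 361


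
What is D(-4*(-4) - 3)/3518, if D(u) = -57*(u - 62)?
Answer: 2793/3518 ≈ 0.79392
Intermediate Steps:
D(u) = 3534 - 57*u (D(u) = -57*(-62 + u) = 3534 - 57*u)
D(-4*(-4) - 3)/3518 = (3534 - 57*(-4*(-4) - 3))/3518 = (3534 - 57*(16 - 3))*(1/3518) = (3534 - 57*13)*(1/3518) = (3534 - 741)*(1/3518) = 2793*(1/3518) = 2793/3518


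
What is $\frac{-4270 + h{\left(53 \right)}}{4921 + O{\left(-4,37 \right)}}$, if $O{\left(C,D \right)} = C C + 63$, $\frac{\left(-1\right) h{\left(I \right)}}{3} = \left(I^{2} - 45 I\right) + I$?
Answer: $- \frac{5701}{5000} \approx -1.1402$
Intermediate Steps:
$h{\left(I \right)} = - 3 I^{2} + 132 I$ ($h{\left(I \right)} = - 3 \left(\left(I^{2} - 45 I\right) + I\right) = - 3 \left(I^{2} - 44 I\right) = - 3 I^{2} + 132 I$)
$O{\left(C,D \right)} = 63 + C^{2}$ ($O{\left(C,D \right)} = C^{2} + 63 = 63 + C^{2}$)
$\frac{-4270 + h{\left(53 \right)}}{4921 + O{\left(-4,37 \right)}} = \frac{-4270 + 3 \cdot 53 \left(44 - 53\right)}{4921 + \left(63 + \left(-4\right)^{2}\right)} = \frac{-4270 + 3 \cdot 53 \left(44 - 53\right)}{4921 + \left(63 + 16\right)} = \frac{-4270 + 3 \cdot 53 \left(-9\right)}{4921 + 79} = \frac{-4270 - 1431}{5000} = \left(-5701\right) \frac{1}{5000} = - \frac{5701}{5000}$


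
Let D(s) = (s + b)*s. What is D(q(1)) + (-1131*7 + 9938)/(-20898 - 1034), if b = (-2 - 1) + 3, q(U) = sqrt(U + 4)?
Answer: 107639/21932 ≈ 4.9079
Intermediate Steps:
q(U) = sqrt(4 + U)
b = 0 (b = -3 + 3 = 0)
D(s) = s**2 (D(s) = (s + 0)*s = s*s = s**2)
D(q(1)) + (-1131*7 + 9938)/(-20898 - 1034) = (sqrt(4 + 1))**2 + (-1131*7 + 9938)/(-20898 - 1034) = (sqrt(5))**2 + (-7917 + 9938)/(-21932) = 5 + 2021*(-1/21932) = 5 - 2021/21932 = 107639/21932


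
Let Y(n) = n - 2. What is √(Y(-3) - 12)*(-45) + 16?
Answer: 16 - 45*I*√17 ≈ 16.0 - 185.54*I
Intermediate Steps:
Y(n) = -2 + n
√(Y(-3) - 12)*(-45) + 16 = √((-2 - 3) - 12)*(-45) + 16 = √(-5 - 12)*(-45) + 16 = √(-17)*(-45) + 16 = (I*√17)*(-45) + 16 = -45*I*√17 + 16 = 16 - 45*I*√17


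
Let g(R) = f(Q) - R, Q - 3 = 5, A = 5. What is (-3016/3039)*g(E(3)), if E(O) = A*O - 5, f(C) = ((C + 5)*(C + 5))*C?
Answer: -4047472/3039 ≈ -1331.8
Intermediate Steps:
Q = 8 (Q = 3 + 5 = 8)
f(C) = C*(5 + C)**2 (f(C) = ((5 + C)*(5 + C))*C = (5 + C)**2*C = C*(5 + C)**2)
E(O) = -5 + 5*O (E(O) = 5*O - 5 = -5 + 5*O)
g(R) = 1352 - R (g(R) = 8*(5 + 8)**2 - R = 8*13**2 - R = 8*169 - R = 1352 - R)
(-3016/3039)*g(E(3)) = (-3016/3039)*(1352 - (-5 + 5*3)) = (-3016*1/3039)*(1352 - (-5 + 15)) = -3016*(1352 - 1*10)/3039 = -3016*(1352 - 10)/3039 = -3016/3039*1342 = -4047472/3039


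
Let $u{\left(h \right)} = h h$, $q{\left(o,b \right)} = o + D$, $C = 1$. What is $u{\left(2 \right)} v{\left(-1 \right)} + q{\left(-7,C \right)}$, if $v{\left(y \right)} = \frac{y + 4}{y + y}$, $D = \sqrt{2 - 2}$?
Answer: $-13$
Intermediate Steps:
$D = 0$ ($D = \sqrt{0} = 0$)
$q{\left(o,b \right)} = o$ ($q{\left(o,b \right)} = o + 0 = o$)
$u{\left(h \right)} = h^{2}$
$v{\left(y \right)} = \frac{4 + y}{2 y}$
$u{\left(2 \right)} v{\left(-1 \right)} + q{\left(-7,C \right)} = 2^{2} \frac{4 - 1}{2 \left(-1\right)} - 7 = 4 \cdot \frac{1}{2} \left(-1\right) 3 - 7 = 4 \left(- \frac{3}{2}\right) - 7 = -6 - 7 = -13$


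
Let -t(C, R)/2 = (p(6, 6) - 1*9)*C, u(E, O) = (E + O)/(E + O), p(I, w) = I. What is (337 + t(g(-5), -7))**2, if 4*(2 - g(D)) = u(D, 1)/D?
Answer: 12201049/100 ≈ 1.2201e+5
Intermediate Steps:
u(E, O) = 1
g(D) = 2 - 1/(4*D)
t(C, R) = 6*C (t(C, R) = -2*(6 - 1*9)*C = -2*(6 - 9)*C = -(-6)*C = 6*C)
(337 + t(g(-5), -7))**2 = (337 + 6*(2 - 1/4/(-5)))**2 = (337 + 6*(2 - 1/4*(-1/5)))**2 = (337 + 6*(2 + 1/20))**2 = (337 + 6*(41/20))**2 = (337 + 123/10)**2 = (3493/10)**2 = 12201049/100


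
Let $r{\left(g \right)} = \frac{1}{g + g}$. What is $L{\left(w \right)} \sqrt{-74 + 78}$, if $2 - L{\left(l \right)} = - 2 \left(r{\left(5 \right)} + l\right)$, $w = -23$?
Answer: $- \frac{438}{5} \approx -87.6$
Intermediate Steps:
$r{\left(g \right)} = \frac{1}{2 g}$
$L{\left(l \right)} = \frac{11}{5} + 2 l$ ($L{\left(l \right)} = 2 - - 2 \left(\frac{1}{2 \cdot 5} + l\right) = 2 - - 2 \left(\frac{1}{2} \cdot \frac{1}{5} + l\right) = 2 - - 2 \left(\frac{1}{10} + l\right) = 2 - \left(- \frac{1}{5} - 2 l\right) = 2 + \left(\frac{1}{5} + 2 l\right) = \frac{11}{5} + 2 l$)
$L{\left(w \right)} \sqrt{-74 + 78} = \left(\frac{11}{5} + 2 \left(-23\right)\right) \sqrt{-74 + 78} = \left(\frac{11}{5} - 46\right) \sqrt{4} = \left(- \frac{219}{5}\right) 2 = - \frac{438}{5}$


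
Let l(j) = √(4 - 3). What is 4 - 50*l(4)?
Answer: -46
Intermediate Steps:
l(j) = 1 (l(j) = √1 = 1)
4 - 50*l(4) = 4 - 50*1 = 4 - 50 = -46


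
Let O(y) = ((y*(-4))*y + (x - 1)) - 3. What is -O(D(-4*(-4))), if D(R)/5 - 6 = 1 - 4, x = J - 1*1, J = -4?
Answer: 909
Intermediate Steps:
x = -5 (x = -4 - 1*1 = -4 - 1 = -5)
D(R) = 15 (D(R) = 30 + 5*(1 - 4) = 30 + 5*(-3) = 30 - 15 = 15)
O(y) = -9 - 4*y² (O(y) = ((y*(-4))*y + (-5 - 1)) - 3 = ((-4*y)*y - 6) - 3 = (-4*y² - 6) - 3 = (-6 - 4*y²) - 3 = -9 - 4*y²)
-O(D(-4*(-4))) = -(-9 - 4*15²) = -(-9 - 4*225) = -(-9 - 900) = -1*(-909) = 909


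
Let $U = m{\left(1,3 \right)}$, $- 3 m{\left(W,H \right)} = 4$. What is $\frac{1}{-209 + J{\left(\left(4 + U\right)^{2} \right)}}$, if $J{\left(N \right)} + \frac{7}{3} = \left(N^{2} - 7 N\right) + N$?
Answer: $- \frac{81}{16478} \approx -0.0049156$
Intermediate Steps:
$m{\left(W,H \right)} = - \frac{4}{3}$ ($m{\left(W,H \right)} = \left(- \frac{1}{3}\right) 4 = - \frac{4}{3}$)
$U = - \frac{4}{3} \approx -1.3333$
$J{\left(N \right)} = - \frac{7}{3} + N^{2} - 6 N$ ($J{\left(N \right)} = - \frac{7}{3} + \left(\left(N^{2} - 7 N\right) + N\right) = - \frac{7}{3} + \left(N^{2} - 6 N\right) = - \frac{7}{3} + N^{2} - 6 N$)
$\frac{1}{-209 + J{\left(\left(4 + U\right)^{2} \right)}} = \frac{1}{-209 - \left(\frac{7}{3} - \left(4 - \frac{4}{3}\right)^{4} + 6 \left(4 - \frac{4}{3}\right)^{2}\right)} = \frac{1}{-209 - \left(\frac{7}{3} - \frac{4096}{81} + \frac{128}{3}\right)} = \frac{1}{-209 - \left(45 - \frac{4096}{81}\right)} = \frac{1}{-209 - - \frac{451}{81}} = \frac{1}{-209 + \frac{451}{81}} = \frac{1}{- \frac{16478}{81}} = - \frac{81}{16478}$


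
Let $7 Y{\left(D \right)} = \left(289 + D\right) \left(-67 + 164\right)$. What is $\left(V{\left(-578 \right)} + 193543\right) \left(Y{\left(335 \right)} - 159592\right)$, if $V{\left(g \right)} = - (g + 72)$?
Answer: $- \frac{205035278184}{7} \approx -2.9291 \cdot 10^{10}$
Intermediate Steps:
$V{\left(g \right)} = -72 - g$ ($V{\left(g \right)} = - (72 + g) = -72 - g$)
$Y{\left(D \right)} = \frac{28033}{7} + \frac{97 D}{7}$ ($Y{\left(D \right)} = \frac{\left(289 + D\right) \left(-67 + 164\right)}{7} = \frac{\left(289 + D\right) 97}{7} = \frac{28033 + 97 D}{7} = \frac{28033}{7} + \frac{97 D}{7}$)
$\left(V{\left(-578 \right)} + 193543\right) \left(Y{\left(335 \right)} - 159592\right) = \left(\left(-72 - -578\right) + 193543\right) \left(\left(\frac{28033}{7} + \frac{97}{7} \cdot 335\right) - 159592\right) = \left(\left(-72 + 578\right) + 193543\right) \left(\left(\frac{28033}{7} + \frac{32495}{7}\right) - 159592\right) = \left(506 + 193543\right) \left(\frac{60528}{7} - 159592\right) = 194049 \left(- \frac{1056616}{7}\right) = - \frac{205035278184}{7}$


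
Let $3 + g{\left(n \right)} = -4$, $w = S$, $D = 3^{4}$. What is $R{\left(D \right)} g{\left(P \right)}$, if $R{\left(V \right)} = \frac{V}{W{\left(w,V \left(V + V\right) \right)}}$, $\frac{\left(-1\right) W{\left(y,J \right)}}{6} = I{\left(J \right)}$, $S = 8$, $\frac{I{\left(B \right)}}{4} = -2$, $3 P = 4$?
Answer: $- \frac{189}{16} \approx -11.813$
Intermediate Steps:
$P = \frac{4}{3}$ ($P = \frac{1}{3} \cdot 4 = \frac{4}{3} \approx 1.3333$)
$D = 81$
$I{\left(B \right)} = -8$ ($I{\left(B \right)} = 4 \left(-2\right) = -8$)
$w = 8$
$g{\left(n \right)} = -7$ ($g{\left(n \right)} = -3 - 4 = -7$)
$W{\left(y,J \right)} = 48$ ($W{\left(y,J \right)} = \left(-6\right) \left(-8\right) = 48$)
$R{\left(V \right)} = \frac{V}{48}$
$R{\left(D \right)} g{\left(P \right)} = \frac{1}{48} \cdot 81 \left(-7\right) = \frac{27}{16} \left(-7\right) = - \frac{189}{16}$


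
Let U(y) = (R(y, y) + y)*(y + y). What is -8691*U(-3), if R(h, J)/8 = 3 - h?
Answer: 2346570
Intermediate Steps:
R(h, J) = 24 - 8*h (R(h, J) = 8*(3 - h) = 24 - 8*h)
U(y) = 2*y*(24 - 7*y) (U(y) = ((24 - 8*y) + y)*(y + y) = (24 - 7*y)*(2*y) = 2*y*(24 - 7*y))
-8691*U(-3) = -17382*(-3)*(24 - 7*(-3)) = -17382*(-3)*(24 + 21) = -17382*(-3)*45 = -8691*(-270) = 2346570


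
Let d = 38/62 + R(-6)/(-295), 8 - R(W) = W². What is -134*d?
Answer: -867382/9145 ≈ -94.848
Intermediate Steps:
R(W) = 8 - W²
d = 6473/9145 (d = 38/62 + (8 - 1*(-6)²)/(-295) = 38*(1/62) + (8 - 1*36)*(-1/295) = 19/31 + (8 - 36)*(-1/295) = 19/31 - 28*(-1/295) = 19/31 + 28/295 = 6473/9145 ≈ 0.70782)
-134*d = -134*6473/9145 = -867382/9145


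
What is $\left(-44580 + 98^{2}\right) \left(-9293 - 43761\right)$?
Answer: $1855616704$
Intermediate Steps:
$\left(-44580 + 98^{2}\right) \left(-9293 - 43761\right) = \left(-44580 + 9604\right) \left(-53054\right) = \left(-34976\right) \left(-53054\right) = 1855616704$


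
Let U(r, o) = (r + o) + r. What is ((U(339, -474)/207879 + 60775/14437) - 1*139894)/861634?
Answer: -139943372873863/861964041148994 ≈ -0.16235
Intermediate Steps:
U(r, o) = o + 2*r (U(r, o) = (o + r) + r = o + 2*r)
((U(339, -474)/207879 + 60775/14437) - 1*139894)/861634 = (((-474 + 2*339)/207879 + 60775/14437) - 1*139894)/861634 = (((-474 + 678)*(1/207879) + 60775*(1/14437)) - 139894)*(1/861634) = ((204*(1/207879) + 60775/14437) - 139894)*(1/861634) = ((68/69293 + 60775/14437) - 139894)*(1/861634) = (4212263791/1000383041 - 139894)*(1/861634) = -139943372873863/1000383041*1/861634 = -139943372873863/861964041148994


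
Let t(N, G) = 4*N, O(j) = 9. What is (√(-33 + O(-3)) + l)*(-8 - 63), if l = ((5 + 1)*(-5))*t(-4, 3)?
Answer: -34080 - 142*I*√6 ≈ -34080.0 - 347.83*I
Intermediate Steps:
l = 480 (l = ((5 + 1)*(-5))*(4*(-4)) = (6*(-5))*(-16) = -30*(-16) = 480)
(√(-33 + O(-3)) + l)*(-8 - 63) = (√(-33 + 9) + 480)*(-8 - 63) = (√(-24) + 480)*(-71) = (2*I*√6 + 480)*(-71) = (480 + 2*I*√6)*(-71) = -34080 - 142*I*√6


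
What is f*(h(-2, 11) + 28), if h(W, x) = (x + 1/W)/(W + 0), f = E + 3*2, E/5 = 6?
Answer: 819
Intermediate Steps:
E = 30 (E = 5*6 = 30)
f = 36 (f = 30 + 3*2 = 30 + 6 = 36)
h(W, x) = (x + 1/W)/W
f*(h(-2, 11) + 28) = 36*((1 - 2*11)/(-2)² + 28) = 36*((1 - 22)/4 + 28) = 36*((¼)*(-21) + 28) = 36*(-21/4 + 28) = 36*(91/4) = 819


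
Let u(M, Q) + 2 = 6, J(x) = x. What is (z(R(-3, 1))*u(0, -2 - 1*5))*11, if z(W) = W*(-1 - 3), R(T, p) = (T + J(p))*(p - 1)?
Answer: 0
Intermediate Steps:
u(M, Q) = 4 (u(M, Q) = -2 + 6 = 4)
R(T, p) = (-1 + p)*(T + p) (R(T, p) = (T + p)*(p - 1) = (T + p)*(-1 + p) = (-1 + p)*(T + p))
z(W) = -4*W (z(W) = W*(-4) = -4*W)
(z(R(-3, 1))*u(0, -2 - 1*5))*11 = (-4*(1² - 1*(-3) - 1*1 - 3*1)*4)*11 = (-4*(1 + 3 - 1 - 3)*4)*11 = (-4*0*4)*11 = (0*4)*11 = 0*11 = 0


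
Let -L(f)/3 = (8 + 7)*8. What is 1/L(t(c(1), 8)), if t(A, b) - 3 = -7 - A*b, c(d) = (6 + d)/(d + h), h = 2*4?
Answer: -1/360 ≈ -0.0027778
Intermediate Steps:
h = 8
c(d) = (6 + d)/(8 + d) (c(d) = (6 + d)/(d + 8) = (6 + d)/(8 + d))
t(A, b) = -4 - A*b (t(A, b) = 3 + (-7 - A*b) = -4 - A*b)
L(f) = -360 (L(f) = -3*(8 + 7)*8 = -45*8 = -3*120 = -360)
1/L(t(c(1), 8)) = 1/(-360) = -1/360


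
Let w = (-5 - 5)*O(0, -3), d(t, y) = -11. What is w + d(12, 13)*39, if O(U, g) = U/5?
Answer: -429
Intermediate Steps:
O(U, g) = U/5 (O(U, g) = U*(1/5) = U/5)
w = 0 (w = (-5 - 5)*((1/5)*0) = -10*0 = 0)
w + d(12, 13)*39 = 0 - 11*39 = 0 - 429 = -429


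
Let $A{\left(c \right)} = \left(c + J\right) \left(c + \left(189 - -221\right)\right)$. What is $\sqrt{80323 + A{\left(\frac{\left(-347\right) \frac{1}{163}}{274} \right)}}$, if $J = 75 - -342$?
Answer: $\frac{\sqrt{501239884168423}}{44662} \approx 501.29$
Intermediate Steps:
$J = 417$ ($J = 75 + 342 = 417$)
$A{\left(c \right)} = \left(410 + c\right) \left(417 + c\right)$ ($A{\left(c \right)} = \left(c + 417\right) \left(c + \left(189 - -221\right)\right) = \left(417 + c\right) \left(c + \left(189 + 221\right)\right) = \left(417 + c\right) \left(c + 410\right) = \left(417 + c\right) \left(410 + c\right) = \left(410 + c\right) \left(417 + c\right)$)
$\sqrt{80323 + A{\left(\frac{\left(-347\right) \frac{1}{163}}{274} \right)}} = \sqrt{80323 + \left(170970 + \left(\frac{\left(-347\right) \frac{1}{163}}{274}\right)^{2} + 827 \frac{\left(-347\right) \frac{1}{163}}{274}\right)} = \sqrt{80323 + \left(170970 + \left(\left(-347\right) \frac{1}{163} \cdot \frac{1}{274}\right)^{2} + 827 \left(-347\right) \frac{1}{163} \cdot \frac{1}{274}\right)} = \sqrt{80323 + \left(170970 + \left(\left(- \frac{347}{163}\right) \frac{1}{274}\right)^{2} + 827 \left(\left(- \frac{347}{163}\right) \frac{1}{274}\right)\right)} = \sqrt{80323 + \left(170970 + \left(- \frac{347}{44662}\right)^{2} + 827 \left(- \frac{347}{44662}\right)\right)} = \sqrt{80323 + \left(170970 + \frac{120409}{1994694244} - \frac{286969}{44662}\right)} = \sqrt{80323 + \frac{341020058407611}{1994694244}} = \sqrt{\frac{501239884168423}{1994694244}} = \frac{\sqrt{501239884168423}}{44662}$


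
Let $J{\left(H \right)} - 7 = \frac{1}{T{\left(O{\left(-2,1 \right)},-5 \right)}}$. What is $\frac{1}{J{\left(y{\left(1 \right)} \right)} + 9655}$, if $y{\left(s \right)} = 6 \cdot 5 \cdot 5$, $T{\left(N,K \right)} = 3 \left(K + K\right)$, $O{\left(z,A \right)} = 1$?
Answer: $\frac{30}{289859} \approx 0.0001035$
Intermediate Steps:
$T{\left(N,K \right)} = 6 K$ ($T{\left(N,K \right)} = 3 \cdot 2 K = 6 K$)
$y{\left(s \right)} = 150$ ($y{\left(s \right)} = 30 \cdot 5 = 150$)
$J{\left(H \right)} = \frac{209}{30}$ ($J{\left(H \right)} = 7 + \frac{1}{6 \left(-5\right)} = 7 + \frac{1}{-30} = 7 - \frac{1}{30} = \frac{209}{30}$)
$\frac{1}{J{\left(y{\left(1 \right)} \right)} + 9655} = \frac{1}{\frac{209}{30} + 9655} = \frac{1}{\frac{289859}{30}} = \frac{30}{289859}$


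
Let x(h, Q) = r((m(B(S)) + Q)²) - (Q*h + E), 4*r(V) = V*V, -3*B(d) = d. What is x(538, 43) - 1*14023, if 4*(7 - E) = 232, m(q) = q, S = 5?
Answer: 56099758/81 ≈ 6.9259e+5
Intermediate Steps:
B(d) = -d/3
E = -51 (E = 7 - ¼*232 = 7 - 58 = -51)
r(V) = V²/4 (r(V) = (V*V)/4 = V²/4)
x(h, Q) = 51 + (-5/3 + Q)⁴/4 - Q*h (x(h, Q) = ((-⅓*5 + Q)²)²/4 - (Q*h - 51) = ((-5/3 + Q)²)²/4 - (-51 + Q*h) = (-5/3 + Q)⁴/4 + (51 - Q*h) = 51 + (-5/3 + Q)⁴/4 - Q*h)
x(538, 43) - 1*14023 = (51 + (-5 + 3*43)⁴/324 - 1*43*538) - 1*14023 = (51 + (-5 + 129)⁴/324 - 23134) - 14023 = (51 + (1/324)*124⁴ - 23134) - 14023 = (51 + (1/324)*236421376 - 23134) - 14023 = (51 + 59105344/81 - 23134) - 14023 = 57235621/81 - 14023 = 56099758/81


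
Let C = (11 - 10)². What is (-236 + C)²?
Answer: 55225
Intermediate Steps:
C = 1 (C = 1² = 1)
(-236 + C)² = (-236 + 1)² = (-235)² = 55225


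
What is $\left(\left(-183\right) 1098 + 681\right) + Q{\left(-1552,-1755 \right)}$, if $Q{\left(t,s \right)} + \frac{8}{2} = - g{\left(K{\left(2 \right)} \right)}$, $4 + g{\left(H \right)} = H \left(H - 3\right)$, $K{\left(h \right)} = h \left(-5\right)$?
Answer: $-200383$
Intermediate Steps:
$K{\left(h \right)} = - 5 h$
$g{\left(H \right)} = -4 + H \left(-3 + H\right)$ ($g{\left(H \right)} = -4 + H \left(H - 3\right) = -4 + H \left(-3 + H\right)$)
$Q{\left(t,s \right)} = -130$ ($Q{\left(t,s \right)} = -4 - \left(-4 + \left(\left(-5\right) 2\right)^{2} - 3 \left(\left(-5\right) 2\right)\right) = -4 - \left(-4 + \left(-10\right)^{2} - -30\right) = -4 - \left(-4 + 100 + 30\right) = -4 - 126 = -130$)
$\left(\left(-183\right) 1098 + 681\right) + Q{\left(-1552,-1755 \right)} = \left(\left(-183\right) 1098 + 681\right) - 130 = \left(-200934 + 681\right) - 130 = -200253 - 130 = -200383$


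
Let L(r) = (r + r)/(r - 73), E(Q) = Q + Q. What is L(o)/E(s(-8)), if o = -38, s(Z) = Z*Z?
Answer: 19/3552 ≈ 0.0053491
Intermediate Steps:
s(Z) = Z**2
E(Q) = 2*Q
L(r) = 2*r/(-73 + r) (L(r) = (2*r)/(-73 + r) = 2*r/(-73 + r))
L(o)/E(s(-8)) = (2*(-38)/(-73 - 38))/((2*(-8)**2)) = (2*(-38)/(-111))/((2*64)) = (2*(-38)*(-1/111))/128 = (76/111)*(1/128) = 19/3552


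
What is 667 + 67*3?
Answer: 868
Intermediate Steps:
667 + 67*3 = 667 + 201 = 868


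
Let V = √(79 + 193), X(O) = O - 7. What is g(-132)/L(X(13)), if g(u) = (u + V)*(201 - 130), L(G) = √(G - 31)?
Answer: 284*I*(33 - √17)/5 ≈ 1640.2*I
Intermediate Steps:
X(O) = -7 + O
L(G) = √(-31 + G)
V = 4*√17 (V = √272 = 4*√17 ≈ 16.492)
g(u) = 71*u + 284*√17 (g(u) = (u + 4*√17)*(201 - 130) = (u + 4*√17)*71 = 71*u + 284*√17)
g(-132)/L(X(13)) = (71*(-132) + 284*√17)/(√(-31 + (-7 + 13))) = (-9372 + 284*√17)/(√(-31 + 6)) = (-9372 + 284*√17)/(√(-25)) = (-9372 + 284*√17)/((5*I)) = (-9372 + 284*√17)*(-I/5) = -I*(-9372 + 284*√17)/5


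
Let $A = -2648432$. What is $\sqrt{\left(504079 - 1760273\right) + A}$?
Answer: $i \sqrt{3904626} \approx 1976.0 i$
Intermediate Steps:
$\sqrt{\left(504079 - 1760273\right) + A} = \sqrt{\left(504079 - 1760273\right) - 2648432} = \sqrt{-1256194 - 2648432} = \sqrt{-3904626} = i \sqrt{3904626}$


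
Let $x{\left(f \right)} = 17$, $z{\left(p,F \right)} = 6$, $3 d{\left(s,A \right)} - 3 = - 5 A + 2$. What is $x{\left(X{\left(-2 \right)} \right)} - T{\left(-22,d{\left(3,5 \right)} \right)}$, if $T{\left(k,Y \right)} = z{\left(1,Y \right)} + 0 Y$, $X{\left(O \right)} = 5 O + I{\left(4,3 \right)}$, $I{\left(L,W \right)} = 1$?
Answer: $11$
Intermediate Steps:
$d{\left(s,A \right)} = \frac{5}{3} - \frac{5 A}{3}$ ($d{\left(s,A \right)} = 1 + \frac{- 5 A + 2}{3} = 1 + \frac{2 - 5 A}{3} = 1 - \left(- \frac{2}{3} + \frac{5 A}{3}\right) = \frac{5}{3} - \frac{5 A}{3}$)
$X{\left(O \right)} = 1 + 5 O$ ($X{\left(O \right)} = 5 O + 1 = 1 + 5 O$)
$T{\left(k,Y \right)} = 6$ ($T{\left(k,Y \right)} = 6 + 0 Y = 6 + 0 = 6$)
$x{\left(X{\left(-2 \right)} \right)} - T{\left(-22,d{\left(3,5 \right)} \right)} = 17 - 6 = 11$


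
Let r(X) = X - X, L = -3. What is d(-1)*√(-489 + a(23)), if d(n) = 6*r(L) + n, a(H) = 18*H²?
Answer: -√9033 ≈ -95.042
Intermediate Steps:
r(X) = 0
d(n) = n (d(n) = 6*0 + n = 0 + n = n)
d(-1)*√(-489 + a(23)) = -√(-489 + 18*23²) = -√(-489 + 18*529) = -√(-489 + 9522) = -√9033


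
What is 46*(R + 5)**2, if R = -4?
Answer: 46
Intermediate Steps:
46*(R + 5)**2 = 46*(-4 + 5)**2 = 46*1**2 = 46*1 = 46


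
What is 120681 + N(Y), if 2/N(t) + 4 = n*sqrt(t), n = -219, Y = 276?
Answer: 399370236707/3309305 - 219*sqrt(69)/3309305 ≈ 1.2068e+5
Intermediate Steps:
N(t) = 2/(-4 - 219*sqrt(t))
120681 + N(Y) = 120681 - 2/(4 + 219*sqrt(276)) = 120681 - 2/(4 + 219*(2*sqrt(69))) = 120681 - 2/(4 + 438*sqrt(69))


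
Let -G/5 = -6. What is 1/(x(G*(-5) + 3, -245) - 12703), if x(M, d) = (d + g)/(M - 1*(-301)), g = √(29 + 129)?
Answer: -301302078/3827919640891 - 154*√158/3827919640891 ≈ -7.8712e-5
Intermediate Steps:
g = √158 ≈ 12.570
G = 30 (G = -5*(-6) = 30)
x(M, d) = (d + √158)/(301 + M) (x(M, d) = (d + √158)/(M - 1*(-301)) = (d + √158)/(M + 301) = (d + √158)/(301 + M))
1/(x(G*(-5) + 3, -245) - 12703) = 1/((-245 + √158)/(301 + (30*(-5) + 3)) - 12703) = 1/((-245 + √158)/(301 + (-150 + 3)) - 12703) = 1/((-245 + √158)/(301 - 147) - 12703) = 1/((-245 + √158)/154 - 12703) = 1/((-35/22 + √158/154) - 12703) = 1/(-279501/22 + √158/154)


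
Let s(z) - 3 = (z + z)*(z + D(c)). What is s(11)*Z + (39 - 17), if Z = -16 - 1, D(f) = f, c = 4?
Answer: -5639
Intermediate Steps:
s(z) = 3 + 2*z*(4 + z) (s(z) = 3 + (z + z)*(z + 4) = 3 + (2*z)*(4 + z) = 3 + 2*z*(4 + z))
Z = -17
s(11)*Z + (39 - 17) = (3 + 2*11² + 8*11)*(-17) + (39 - 17) = (3 + 2*121 + 88)*(-17) + 22 = (3 + 242 + 88)*(-17) + 22 = 333*(-17) + 22 = -5661 + 22 = -5639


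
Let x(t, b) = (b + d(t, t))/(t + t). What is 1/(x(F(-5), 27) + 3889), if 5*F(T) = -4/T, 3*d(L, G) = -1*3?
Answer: 4/15881 ≈ 0.00025187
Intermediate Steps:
d(L, G) = -1 (d(L, G) = (-1*3)/3 = (⅓)*(-3) = -1)
F(T) = -4/(5*T) (F(T) = (-4/T)/5 = -4/(5*T))
x(t, b) = (-1 + b)/(2*t) (x(t, b) = (b - 1)/(t + t) = (-1 + b)/((2*t)) = (-1 + b)*(1/(2*t)) = (-1 + b)/(2*t))
1/(x(F(-5), 27) + 3889) = 1/((-1 + 27)/(2*((-⅘/(-5)))) + 3889) = 1/((½)*26/(-⅘*(-⅕)) + 3889) = 1/((½)*26/(4/25) + 3889) = 1/((½)*(25/4)*26 + 3889) = 1/(325/4 + 3889) = 1/(15881/4) = 4/15881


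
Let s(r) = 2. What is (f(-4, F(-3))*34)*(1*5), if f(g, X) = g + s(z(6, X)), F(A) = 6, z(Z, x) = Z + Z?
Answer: -340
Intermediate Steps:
z(Z, x) = 2*Z
f(g, X) = 2 + g (f(g, X) = g + 2 = 2 + g)
(f(-4, F(-3))*34)*(1*5) = ((2 - 4)*34)*(1*5) = -2*34*5 = -68*5 = -340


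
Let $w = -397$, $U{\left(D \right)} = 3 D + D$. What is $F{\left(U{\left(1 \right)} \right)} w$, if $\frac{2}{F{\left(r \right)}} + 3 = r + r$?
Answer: $- \frac{794}{5} \approx -158.8$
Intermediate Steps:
$U{\left(D \right)} = 4 D$
$F{\left(r \right)} = \frac{2}{-3 + 2 r}$ ($F{\left(r \right)} = \frac{2}{-3 + \left(r + r\right)} = \frac{2}{-3 + 2 r}$)
$F{\left(U{\left(1 \right)} \right)} w = \frac{2}{-3 + 2 \cdot 4 \cdot 1} \left(-397\right) = \frac{2}{-3 + 2 \cdot 4} \left(-397\right) = \frac{2}{-3 + 8} \left(-397\right) = \frac{2}{5} \left(-397\right) = - \frac{794}{5}$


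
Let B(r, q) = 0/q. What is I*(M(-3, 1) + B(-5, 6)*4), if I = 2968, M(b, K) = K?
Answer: 2968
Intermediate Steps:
B(r, q) = 0
I*(M(-3, 1) + B(-5, 6)*4) = 2968*(1 + 0*4) = 2968*(1 + 0) = 2968*1 = 2968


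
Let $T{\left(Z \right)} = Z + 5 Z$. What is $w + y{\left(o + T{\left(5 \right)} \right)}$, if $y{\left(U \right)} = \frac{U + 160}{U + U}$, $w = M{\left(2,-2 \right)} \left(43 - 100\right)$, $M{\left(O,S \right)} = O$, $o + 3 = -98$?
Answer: $- \frac{16277}{142} \approx -114.63$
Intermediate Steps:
$o = -101$ ($o = -3 - 98 = -101$)
$T{\left(Z \right)} = 6 Z$
$w = -114$ ($w = 2 \left(43 - 100\right) = 2 \left(-57\right) = -114$)
$y{\left(U \right)} = \frac{160 + U}{2 U}$
$w + y{\left(o + T{\left(5 \right)} \right)} = -114 + \frac{160 + \left(-101 + 6 \cdot 5\right)}{2 \left(-101 + 6 \cdot 5\right)} = -114 + \frac{160 + \left(-101 + 30\right)}{2 \left(-101 + 30\right)} = -114 + \frac{160 - 71}{2 \left(-71\right)} = -114 + \frac{1}{2} \left(- \frac{1}{71}\right) 89 = -114 - \frac{89}{142} = - \frac{16277}{142}$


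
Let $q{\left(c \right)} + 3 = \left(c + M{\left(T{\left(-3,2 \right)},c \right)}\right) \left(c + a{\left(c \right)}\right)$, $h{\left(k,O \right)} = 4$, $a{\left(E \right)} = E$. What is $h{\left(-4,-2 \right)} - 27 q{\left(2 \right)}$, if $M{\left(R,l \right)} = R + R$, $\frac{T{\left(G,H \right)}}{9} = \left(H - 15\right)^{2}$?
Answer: $-328667$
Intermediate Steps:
$T{\left(G,H \right)} = 9 \left(-15 + H\right)^{2}$ ($T{\left(G,H \right)} = 9 \left(H - 15\right)^{2} = 9 \left(-15 + H\right)^{2}$)
$M{\left(R,l \right)} = 2 R$
$q{\left(c \right)} = -3 + 2 c \left(3042 + c\right)$ ($q{\left(c \right)} = -3 + \left(c + 2 \cdot 9 \left(-15 + 2\right)^{2}\right) \left(c + c\right) = -3 + \left(c + 2 \cdot 9 \left(-13\right)^{2}\right) 2 c = -3 + \left(c + 2 \cdot 9 \cdot 169\right) 2 c = -3 + \left(c + 2 \cdot 1521\right) 2 c = -3 + \left(c + 3042\right) 2 c = -3 + \left(3042 + c\right) 2 c = -3 + 2 c \left(3042 + c\right)$)
$h{\left(-4,-2 \right)} - 27 q{\left(2 \right)} = 4 - 27 \left(-3 + 2 \cdot 2^{2} + 6084 \cdot 2\right) = 4 - 27 \left(-3 + 2 \cdot 4 + 12168\right) = 4 - 27 \left(-3 + 8 + 12168\right) = 4 - 328671 = -328667$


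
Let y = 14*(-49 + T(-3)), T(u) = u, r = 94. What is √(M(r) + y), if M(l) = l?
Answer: I*√634 ≈ 25.179*I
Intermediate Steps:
y = -728 (y = 14*(-49 - 3) = 14*(-52) = -728)
√(M(r) + y) = √(94 - 728) = √(-634) = I*√634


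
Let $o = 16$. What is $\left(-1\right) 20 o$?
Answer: $-320$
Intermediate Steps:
$\left(-1\right) 20 o = \left(-1\right) 20 \cdot 16 = \left(-20\right) 16 = -320$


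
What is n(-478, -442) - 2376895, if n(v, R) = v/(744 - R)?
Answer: -1409498974/593 ≈ -2.3769e+6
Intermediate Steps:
n(-478, -442) - 2376895 = -1*(-478)/(-744 - 442) - 2376895 = -1*(-478)/(-1186) - 2376895 = -1*(-478)*(-1/1186) - 2376895 = -239/593 - 2376895 = -1409498974/593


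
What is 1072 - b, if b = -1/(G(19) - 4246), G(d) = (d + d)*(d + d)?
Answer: 3003743/2802 ≈ 1072.0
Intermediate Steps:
G(d) = 4*d**2 (G(d) = (2*d)*(2*d) = 4*d**2)
b = 1/2802 (b = -1/(4*19**2 - 4246) = -1/(4*361 - 4246) = -1/(1444 - 4246) = -1/(-2802) = -1*(-1/2802) = 1/2802 ≈ 0.00035689)
1072 - b = 1072 - 1*1/2802 = 1072 - 1/2802 = 3003743/2802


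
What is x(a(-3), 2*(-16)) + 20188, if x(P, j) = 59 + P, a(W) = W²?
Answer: 20256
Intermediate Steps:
x(a(-3), 2*(-16)) + 20188 = (59 + (-3)²) + 20188 = (59 + 9) + 20188 = 68 + 20188 = 20256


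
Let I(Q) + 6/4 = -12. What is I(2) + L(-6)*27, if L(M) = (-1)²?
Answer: 27/2 ≈ 13.500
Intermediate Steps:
L(M) = 1
I(Q) = -27/2 (I(Q) = -3/2 - 12 = -27/2)
I(2) + L(-6)*27 = -27/2 + 1*27 = -27/2 + 27 = 27/2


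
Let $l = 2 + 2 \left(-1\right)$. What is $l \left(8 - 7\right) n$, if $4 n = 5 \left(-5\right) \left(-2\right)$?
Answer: $0$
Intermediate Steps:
$l = 0$ ($l = 2 - 2 = 0$)
$n = \frac{25}{2}$ ($n = \frac{5 \left(-5\right) \left(-2\right)}{4} = \frac{\left(-25\right) \left(-2\right)}{4} = \frac{1}{4} \cdot 50 = \frac{25}{2} \approx 12.5$)
$l \left(8 - 7\right) n = 0 \left(8 - 7\right) \frac{25}{2} = 0 \cdot 1 \cdot \frac{25}{2} = 0 \cdot \frac{25}{2} = 0$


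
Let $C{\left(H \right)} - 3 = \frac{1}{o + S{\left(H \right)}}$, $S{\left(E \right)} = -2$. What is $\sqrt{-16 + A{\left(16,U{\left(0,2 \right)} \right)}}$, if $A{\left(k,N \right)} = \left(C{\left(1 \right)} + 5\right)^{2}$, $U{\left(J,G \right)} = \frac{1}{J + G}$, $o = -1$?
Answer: $\frac{\sqrt{385}}{3} \approx 6.5405$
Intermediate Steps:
$C{\left(H \right)} = \frac{8}{3}$ ($C{\left(H \right)} = 3 + \frac{1}{-1 - 2} = 3 + \frac{1}{-3} = 3 - \frac{1}{3} = \frac{8}{3}$)
$U{\left(J,G \right)} = \frac{1}{G + J}$
$A{\left(k,N \right)} = \frac{529}{9}$ ($A{\left(k,N \right)} = \left(\frac{8}{3} + 5\right)^{2} = \left(\frac{23}{3}\right)^{2} = \frac{529}{9}$)
$\sqrt{-16 + A{\left(16,U{\left(0,2 \right)} \right)}} = \sqrt{-16 + \frac{529}{9}} = \sqrt{\frac{385}{9}} = \frac{\sqrt{385}}{3}$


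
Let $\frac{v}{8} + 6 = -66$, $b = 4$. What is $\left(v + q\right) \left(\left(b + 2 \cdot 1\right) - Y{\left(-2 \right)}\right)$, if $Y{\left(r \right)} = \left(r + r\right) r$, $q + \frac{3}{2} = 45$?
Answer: $1065$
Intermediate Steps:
$q = \frac{87}{2}$ ($q = - \frac{3}{2} + 45 = \frac{87}{2} \approx 43.5$)
$Y{\left(r \right)} = 2 r^{2}$ ($Y{\left(r \right)} = 2 r r = 2 r^{2}$)
$v = -576$ ($v = -48 + 8 \left(-66\right) = -48 - 528 = -576$)
$\left(v + q\right) \left(\left(b + 2 \cdot 1\right) - Y{\left(-2 \right)}\right) = \left(-576 + \frac{87}{2}\right) \left(\left(4 + 2 \cdot 1\right) - 2 \left(-2\right)^{2}\right) = - \frac{1065 \left(\left(4 + 2\right) - 2 \cdot 4\right)}{2} = - \frac{1065 \left(6 - 8\right)}{2} = \left(- \frac{1065}{2}\right) \left(-2\right) = 1065$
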